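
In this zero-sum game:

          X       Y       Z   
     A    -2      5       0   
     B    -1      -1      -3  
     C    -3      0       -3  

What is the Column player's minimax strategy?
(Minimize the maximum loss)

Column should play X, value = -1

Work:
Column player minimizes Row's maximum payoff:
Column X: max payoff to Row = -1
Column Y: max payoff to Row = 5
Column Z: max payoff to Row = 0
Minimum is -1, achieved by column X.
Minimax strategy: X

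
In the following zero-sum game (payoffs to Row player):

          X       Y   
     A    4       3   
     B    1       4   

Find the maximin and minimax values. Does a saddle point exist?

Maximin = 3, Minimax = 4, Saddle: False

Work:
Row minimums: [3, 1] → maximin = 3
Column maximums: [4, 4] → minimax = 4
No saddle point (maximin ≠ minimax). Mixed strategy needed.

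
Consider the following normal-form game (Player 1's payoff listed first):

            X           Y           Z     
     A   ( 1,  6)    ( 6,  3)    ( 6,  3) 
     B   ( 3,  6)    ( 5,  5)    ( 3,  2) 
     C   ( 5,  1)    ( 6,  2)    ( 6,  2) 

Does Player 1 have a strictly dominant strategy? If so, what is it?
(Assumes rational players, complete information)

No strictly dominant strategy exists for Player 1

Work:
A strategy strictly dominates another if it gives a strictly higher payoff against every opponent action. Compare each pair of P1's strategies column-by-column:
  A vs B: [1 vs 3, 6 vs 5, 6 vs 3] → A does not strictly dominate B (column X: 1 ≤ 3)
  A vs C: [1 vs 5, 6 vs 6, 6 vs 6] → A does not strictly dominate C (column X: 1 ≤ 5)
  B vs A: [3 vs 1, 5 vs 6, 3 vs 6] → B does not strictly dominate A (column Y: 5 ≤ 6)
  B vs C: [3 vs 5, 5 vs 6, 3 vs 6] → B does not strictly dominate C (column X: 3 ≤ 5)
  C vs A: [5 vs 1, 6 vs 6, 6 vs 6] → C does not strictly dominate A (column Y: 6 ≤ 6)
  C vs B: [5 vs 3, 6 vs 5, 6 vs 3] → C strictly dominates B
No single strategy strictly dominates all others → no strictly dominant strategy.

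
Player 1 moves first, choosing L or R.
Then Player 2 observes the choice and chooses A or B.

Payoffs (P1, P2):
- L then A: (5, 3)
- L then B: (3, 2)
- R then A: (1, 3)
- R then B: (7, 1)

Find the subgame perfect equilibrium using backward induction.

P1 plays L, P2 plays A after L and A after R; Payoff (5, 3)

Work:
Backward induction:
After L: P2 chooses A → P1 gets 5
After R: P2 chooses A → P1 gets 1
P1 chooses L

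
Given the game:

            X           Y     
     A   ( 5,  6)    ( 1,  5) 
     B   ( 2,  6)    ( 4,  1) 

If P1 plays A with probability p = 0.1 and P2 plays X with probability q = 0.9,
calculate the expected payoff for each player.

E[P1] = 2.44, E[P2] = 5.54

Work:
E[P1] = p·q·π₁(A,X) + p·(1-q)·π₁(A,Y) + (1-p)·q·π₁(B,X) + (1-p)·(1-q)·π₁(B,Y)
= 0.1·0.9·5 + 0.1·0.1·1 + 0.9·0.9·2 + 0.9·0.1·4
= 2.44

E[P2] = 5.54 (similar calculation)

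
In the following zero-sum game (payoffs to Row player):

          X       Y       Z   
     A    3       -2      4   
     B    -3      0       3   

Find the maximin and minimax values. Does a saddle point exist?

Maximin = -2, Minimax = 0, Saddle: False

Work:
Row minimums: [-2, -3] → maximin = -2
Column maximums: [3, 0, 4] → minimax = 0
No saddle point (maximin ≠ minimax). Mixed strategy needed.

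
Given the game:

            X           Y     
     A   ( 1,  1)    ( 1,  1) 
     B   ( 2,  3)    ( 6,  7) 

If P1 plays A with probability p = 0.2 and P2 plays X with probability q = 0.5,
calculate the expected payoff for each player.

E[P1] = 3.4, E[P2] = 4.2

Work:
E[P1] = p·q·π₁(A,X) + p·(1-q)·π₁(A,Y) + (1-p)·q·π₁(B,X) + (1-p)·(1-q)·π₁(B,Y)
= 0.2·0.5·1 + 0.2·0.5·1 + 0.8·0.5·2 + 0.8·0.5·6
= 3.4

E[P2] = 4.2 (similar calculation)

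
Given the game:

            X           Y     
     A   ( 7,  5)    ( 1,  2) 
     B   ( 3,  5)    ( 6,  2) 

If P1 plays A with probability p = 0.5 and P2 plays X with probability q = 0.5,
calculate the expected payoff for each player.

E[P1] = 4.25, E[P2] = 3.5

Work:
E[P1] = p·q·π₁(A,X) + p·(1-q)·π₁(A,Y) + (1-p)·q·π₁(B,X) + (1-p)·(1-q)·π₁(B,Y)
= 0.5·0.5·7 + 0.5·0.5·1 + 0.5·0.5·3 + 0.5·0.5·6
= 4.25

E[P2] = 3.5 (similar calculation)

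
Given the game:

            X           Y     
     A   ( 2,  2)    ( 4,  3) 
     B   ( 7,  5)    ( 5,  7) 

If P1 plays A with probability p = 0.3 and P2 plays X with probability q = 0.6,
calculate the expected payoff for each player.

E[P1] = 5.18, E[P2] = 4.78

Work:
E[P1] = p·q·π₁(A,X) + p·(1-q)·π₁(A,Y) + (1-p)·q·π₁(B,X) + (1-p)·(1-q)·π₁(B,Y)
= 0.3·0.6·2 + 0.3·0.4·4 + 0.7·0.6·7 + 0.7·0.4·5
= 5.18

E[P2] = 4.78 (similar calculation)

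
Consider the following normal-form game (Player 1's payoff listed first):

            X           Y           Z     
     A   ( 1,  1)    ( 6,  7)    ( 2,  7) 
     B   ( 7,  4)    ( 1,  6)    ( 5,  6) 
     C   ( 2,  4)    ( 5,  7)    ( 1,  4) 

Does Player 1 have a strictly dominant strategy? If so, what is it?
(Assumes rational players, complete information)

No strictly dominant strategy exists for Player 1

Work:
A strategy strictly dominates another if it gives a strictly higher payoff against every opponent action. Compare each pair of P1's strategies column-by-column:
  A vs B: [1 vs 7, 6 vs 1, 2 vs 5] → A does not strictly dominate B (column X: 1 ≤ 7)
  A vs C: [1 vs 2, 6 vs 5, 2 vs 1] → A does not strictly dominate C (column X: 1 ≤ 2)
  B vs A: [7 vs 1, 1 vs 6, 5 vs 2] → B does not strictly dominate A (column Y: 1 ≤ 6)
  B vs C: [7 vs 2, 1 vs 5, 5 vs 1] → B does not strictly dominate C (column Y: 1 ≤ 5)
  C vs A: [2 vs 1, 5 vs 6, 1 vs 2] → C does not strictly dominate A (column Y: 5 ≤ 6)
  C vs B: [2 vs 7, 5 vs 1, 1 vs 5] → C does not strictly dominate B (column X: 2 ≤ 7)
No single strategy strictly dominates all others → no strictly dominant strategy.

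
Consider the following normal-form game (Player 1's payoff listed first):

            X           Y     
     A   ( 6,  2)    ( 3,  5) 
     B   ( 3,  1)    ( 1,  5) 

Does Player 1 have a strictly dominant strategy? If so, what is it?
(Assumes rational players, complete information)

Yes, Player 1's strictly dominant strategy is A

Work:
A strategy strictly dominates another if it gives a strictly higher payoff against every opponent action. Compare each pair of P1's strategies column-by-column:
  A vs B: [6 vs 3, 3 vs 1] → A strictly dominates B
  B vs A: [3 vs 6, 1 vs 3] → B does not strictly dominate A (column X: 3 ≤ 6)
A strictly dominates every other strategy → strictly dominant.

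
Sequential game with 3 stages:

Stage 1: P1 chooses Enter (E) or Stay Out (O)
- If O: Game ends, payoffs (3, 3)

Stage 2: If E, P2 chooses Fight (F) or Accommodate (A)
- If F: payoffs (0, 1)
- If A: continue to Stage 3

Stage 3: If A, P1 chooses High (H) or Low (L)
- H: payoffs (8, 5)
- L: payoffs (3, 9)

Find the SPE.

SPE: (E, A, H); Outcome (8, 5)

Work:
Stage 3: P1 chooses H (8 vs 3)
Stage 2: P2: F->1, A->5 (anticipating H). Choose A
Stage 1: P1: O->3, E->8 (anticipating A, H). Choose E
SPE path: E -> A -> H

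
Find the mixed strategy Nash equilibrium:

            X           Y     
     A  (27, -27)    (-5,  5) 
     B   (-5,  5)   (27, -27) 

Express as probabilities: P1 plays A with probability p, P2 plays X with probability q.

p = 0.5, q = 0.5

Work:
Find probabilities that make opponent indifferent:
P2 chooses q to make P1 indifferent between A and B
P1 chooses p to make P2 indifferent between X and Y
Mixed NE: P1 plays (A: 0.5, B: 0.5), P2 plays (X: 0.5, Y: 0.5)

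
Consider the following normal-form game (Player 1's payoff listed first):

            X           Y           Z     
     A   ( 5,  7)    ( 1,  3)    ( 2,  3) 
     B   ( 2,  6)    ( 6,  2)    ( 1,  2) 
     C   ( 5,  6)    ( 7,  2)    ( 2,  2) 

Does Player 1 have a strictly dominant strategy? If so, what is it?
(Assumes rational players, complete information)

No strictly dominant strategy exists for Player 1

Work:
A strategy strictly dominates another if it gives a strictly higher payoff against every opponent action. Compare each pair of P1's strategies column-by-column:
  A vs B: [5 vs 2, 1 vs 6, 2 vs 1] → A does not strictly dominate B (column Y: 1 ≤ 6)
  A vs C: [5 vs 5, 1 vs 7, 2 vs 2] → A does not strictly dominate C (column X: 5 ≤ 5)
  B vs A: [2 vs 5, 6 vs 1, 1 vs 2] → B does not strictly dominate A (column X: 2 ≤ 5)
  B vs C: [2 vs 5, 6 vs 7, 1 vs 2] → B does not strictly dominate C (column X: 2 ≤ 5)
  C vs A: [5 vs 5, 7 vs 1, 2 vs 2] → C does not strictly dominate A (column X: 5 ≤ 5)
  C vs B: [5 vs 2, 7 vs 6, 2 vs 1] → C strictly dominates B
No single strategy strictly dominates all others → no strictly dominant strategy.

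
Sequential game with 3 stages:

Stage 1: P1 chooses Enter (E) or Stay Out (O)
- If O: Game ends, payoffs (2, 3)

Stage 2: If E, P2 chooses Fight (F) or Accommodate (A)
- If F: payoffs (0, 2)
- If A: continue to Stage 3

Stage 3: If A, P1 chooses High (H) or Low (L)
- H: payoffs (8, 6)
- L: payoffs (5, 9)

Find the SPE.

SPE: (E, A, H); Outcome (8, 6)

Work:
Stage 3: P1 chooses H (8 vs 5)
Stage 2: P2: F->2, A->6 (anticipating H). Choose A
Stage 1: P1: O->2, E->8 (anticipating A, H). Choose E
SPE path: E -> A -> H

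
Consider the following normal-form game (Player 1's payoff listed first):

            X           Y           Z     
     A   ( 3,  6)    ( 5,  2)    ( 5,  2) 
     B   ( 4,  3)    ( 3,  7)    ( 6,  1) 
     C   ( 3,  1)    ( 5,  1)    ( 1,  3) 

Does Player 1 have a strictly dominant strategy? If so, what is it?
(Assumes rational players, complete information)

No strictly dominant strategy exists for Player 1

Work:
A strategy strictly dominates another if it gives a strictly higher payoff against every opponent action. Compare each pair of P1's strategies column-by-column:
  A vs B: [3 vs 4, 5 vs 3, 5 vs 6] → A does not strictly dominate B (column X: 3 ≤ 4)
  A vs C: [3 vs 3, 5 vs 5, 5 vs 1] → A does not strictly dominate C (column X: 3 ≤ 3)
  B vs A: [4 vs 3, 3 vs 5, 6 vs 5] → B does not strictly dominate A (column Y: 3 ≤ 5)
  B vs C: [4 vs 3, 3 vs 5, 6 vs 1] → B does not strictly dominate C (column Y: 3 ≤ 5)
  C vs A: [3 vs 3, 5 vs 5, 1 vs 5] → C does not strictly dominate A (column X: 3 ≤ 3)
  C vs B: [3 vs 4, 5 vs 3, 1 vs 6] → C does not strictly dominate B (column X: 3 ≤ 4)
No single strategy strictly dominates all others → no strictly dominant strategy.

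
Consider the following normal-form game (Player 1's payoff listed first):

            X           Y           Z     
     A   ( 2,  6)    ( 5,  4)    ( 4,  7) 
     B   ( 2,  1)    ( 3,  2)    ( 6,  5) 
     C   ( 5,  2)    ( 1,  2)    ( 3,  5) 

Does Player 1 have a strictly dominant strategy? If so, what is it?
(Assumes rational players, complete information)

No strictly dominant strategy exists for Player 1

Work:
A strategy strictly dominates another if it gives a strictly higher payoff against every opponent action. Compare each pair of P1's strategies column-by-column:
  A vs B: [2 vs 2, 5 vs 3, 4 vs 6] → A does not strictly dominate B (column X: 2 ≤ 2)
  A vs C: [2 vs 5, 5 vs 1, 4 vs 3] → A does not strictly dominate C (column X: 2 ≤ 5)
  B vs A: [2 vs 2, 3 vs 5, 6 vs 4] → B does not strictly dominate A (column X: 2 ≤ 2)
  B vs C: [2 vs 5, 3 vs 1, 6 vs 3] → B does not strictly dominate C (column X: 2 ≤ 5)
  C vs A: [5 vs 2, 1 vs 5, 3 vs 4] → C does not strictly dominate A (column Y: 1 ≤ 5)
  C vs B: [5 vs 2, 1 vs 3, 3 vs 6] → C does not strictly dominate B (column Y: 1 ≤ 3)
No single strategy strictly dominates all others → no strictly dominant strategy.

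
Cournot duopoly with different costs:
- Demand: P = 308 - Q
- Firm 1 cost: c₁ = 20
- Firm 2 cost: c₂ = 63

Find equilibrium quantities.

q₁* = 110.33, q₂* = 67.33

Work:
Reaction: q₁ = (308 - 20 - q₂)/2
Reaction: q₂ = (308 - 63 - q₁)/2
Solve simultaneously:
q₁* = (308 - 2×20 + 63)/3 = 110.33
q₂* = (308 - 2×63 + 20)/3 = 67.33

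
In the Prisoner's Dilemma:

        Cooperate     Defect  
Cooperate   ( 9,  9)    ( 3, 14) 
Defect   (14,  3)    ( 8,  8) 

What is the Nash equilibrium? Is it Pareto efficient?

(Defect, Defect) is NE; not Pareto efficient

Work:
Defect dominates Cooperate for both players:
If P2 cooperates: Defect (14) > Cooperate (9)
If P2 defects: Defect (8) > Cooperate (3)
NE: (Defect, Defect) with payoff (8, 8)
But (Cooperate, Cooperate) = (9, 9) Pareto dominates (8, 8)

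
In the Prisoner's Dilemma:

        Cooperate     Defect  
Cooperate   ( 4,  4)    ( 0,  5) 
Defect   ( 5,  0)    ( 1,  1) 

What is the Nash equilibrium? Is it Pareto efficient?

(Defect, Defect) is NE; not Pareto efficient

Work:
Defect dominates Cooperate for both players:
If P2 cooperates: Defect (5) > Cooperate (4)
If P2 defects: Defect (1) > Cooperate (0)
NE: (Defect, Defect) with payoff (1, 1)
But (Cooperate, Cooperate) = (4, 4) Pareto dominates (1, 1)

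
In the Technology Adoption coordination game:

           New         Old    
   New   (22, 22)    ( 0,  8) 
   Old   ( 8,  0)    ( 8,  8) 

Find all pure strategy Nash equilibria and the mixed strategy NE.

Pure NE: (New, New) and (Old, Old); Mixed NE: p = 0.3636, q = 0.3636

Work:
Check pure NE:
(New, New): (22, 22) - no unilateral deviation beneficial
(Old, Old): (8, 8) - no unilateral deviation beneficial
Mixed NE: P1 plays New with p = 0.3636, P2 plays New with q = 0.3636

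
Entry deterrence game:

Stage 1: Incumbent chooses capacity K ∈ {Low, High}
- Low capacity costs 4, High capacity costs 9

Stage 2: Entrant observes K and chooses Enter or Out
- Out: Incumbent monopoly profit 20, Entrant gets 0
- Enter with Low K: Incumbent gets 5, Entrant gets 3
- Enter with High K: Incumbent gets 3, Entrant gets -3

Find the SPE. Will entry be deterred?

SPE: (High, Enter|Low, Out|High); Entry deterred. Incumbent net profit = 11

Work:
After Low K: Entrant enters (3 > 0)
After High K: Entrant stays out (-3 < 0)
Incumbent: Low → 5−4=1, High → 20−9=11
Incumbent chooses High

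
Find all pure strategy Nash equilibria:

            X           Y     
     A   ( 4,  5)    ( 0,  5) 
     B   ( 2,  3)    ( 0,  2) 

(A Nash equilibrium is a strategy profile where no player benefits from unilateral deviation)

Nash equilibrium: (A, X), (A, Y)

Work:
Best responses:
  P1 vs X: payoffs [4, 2] → best response A (payoff 4)
  P1 vs Y: payoffs [0, 0] → best response A/B (payoff 0)
  P2 vs A: payoffs [5, 5] → best response X/Y (payoff 5)
  P2 vs B: payoffs [3, 2] → best response X (payoff 3)
Mutual best responses: (A,X), (A,Y) → Nash equilibria.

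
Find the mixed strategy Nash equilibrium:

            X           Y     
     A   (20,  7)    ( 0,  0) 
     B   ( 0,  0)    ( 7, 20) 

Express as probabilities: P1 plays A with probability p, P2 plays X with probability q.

p = 0.7407, q = 0.2593

Work:
Find probabilities that make opponent indifferent:
P2 chooses q to make P1 indifferent between A and B
P1 chooses p to make P2 indifferent between X and Y
Mixed NE: P1 plays (A: 0.7407, B: 0.2593), P2 plays (X: 0.2593, Y: 0.7407)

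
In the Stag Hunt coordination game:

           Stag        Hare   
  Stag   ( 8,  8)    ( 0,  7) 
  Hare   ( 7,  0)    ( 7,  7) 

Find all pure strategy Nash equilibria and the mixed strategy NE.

Pure NE: (Stag, Stag) and (Hare, Hare); Mixed NE: p = 0.875, q = 0.875

Work:
Check pure NE:
(Stag, Stag): (8, 8) - no unilateral deviation beneficial
(Hare, Hare): (7, 7) - no unilateral deviation beneficial
Mixed NE: P1 plays Stag with p = 0.875, P2 plays Stag with q = 0.875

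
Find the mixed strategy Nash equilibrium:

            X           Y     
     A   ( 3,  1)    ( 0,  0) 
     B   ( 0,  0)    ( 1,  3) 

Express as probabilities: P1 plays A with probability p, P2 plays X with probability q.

p = 0.75, q = 0.25

Work:
Find probabilities that make opponent indifferent:
P2 chooses q to make P1 indifferent between A and B
P1 chooses p to make P2 indifferent between X and Y
Mixed NE: P1 plays (A: 0.75, B: 0.25), P2 plays (X: 0.25, Y: 0.75)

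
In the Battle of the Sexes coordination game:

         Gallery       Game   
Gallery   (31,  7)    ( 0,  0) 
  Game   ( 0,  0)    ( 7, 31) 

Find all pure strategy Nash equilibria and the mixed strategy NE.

Pure NE: (Gallery, Gallery) and (Game, Game); Mixed NE: p = 0.8158, q = 0.1842

Work:
Check pure NE:
(Gallery, Gallery): (31, 7) - no unilateral deviation beneficial
(Game, Game): (7, 31) - no unilateral deviation beneficial
Mixed NE: P1 plays Gallery with p = 0.8158, P2 plays Gallery with q = 0.1842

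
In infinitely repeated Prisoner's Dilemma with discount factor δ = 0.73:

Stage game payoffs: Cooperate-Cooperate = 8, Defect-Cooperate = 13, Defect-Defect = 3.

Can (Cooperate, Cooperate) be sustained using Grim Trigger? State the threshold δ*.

δ* = 0.5; since δ = 0.73 ≥ 0.5, cooperation can be sustained

Work:
For Grim Trigger:
Cooperate forever: 8/(1-δ)
Defect then punished: 13 + 3·δ/(1-δ)
Need: 8/(1-δ) ≥ 13 + 3·δ/(1-δ)
Solving: δ ≥ (T-R)/(T-P) = (13-8)/(13-3) = 0.5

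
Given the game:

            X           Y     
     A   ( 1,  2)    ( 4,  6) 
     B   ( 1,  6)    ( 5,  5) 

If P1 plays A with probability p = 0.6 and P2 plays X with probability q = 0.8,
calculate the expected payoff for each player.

E[P1] = 1.68, E[P2] = 4.0

Work:
E[P1] = p·q·π₁(A,X) + p·(1-q)·π₁(A,Y) + (1-p)·q·π₁(B,X) + (1-p)·(1-q)·π₁(B,Y)
= 0.6·0.8·1 + 0.6·0.2·4 + 0.4·0.8·1 + 0.4·0.2·5
= 1.68

E[P2] = 4.0 (similar calculation)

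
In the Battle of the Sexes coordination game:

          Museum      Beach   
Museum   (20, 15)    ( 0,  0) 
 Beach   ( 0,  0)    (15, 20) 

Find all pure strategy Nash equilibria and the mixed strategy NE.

Pure NE: (Museum, Museum) and (Beach, Beach); Mixed NE: p = 0.5714, q = 0.4286

Work:
Check pure NE:
(Museum, Museum): (20, 15) - no unilateral deviation beneficial
(Beach, Beach): (15, 20) - no unilateral deviation beneficial
Mixed NE: P1 plays Museum with p = 0.5714, P2 plays Museum with q = 0.4286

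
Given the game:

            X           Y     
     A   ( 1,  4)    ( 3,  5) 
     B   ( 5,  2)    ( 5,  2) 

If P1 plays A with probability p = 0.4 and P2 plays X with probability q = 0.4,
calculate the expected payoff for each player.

E[P1] = 3.88, E[P2] = 3.04

Work:
E[P1] = p·q·π₁(A,X) + p·(1-q)·π₁(A,Y) + (1-p)·q·π₁(B,X) + (1-p)·(1-q)·π₁(B,Y)
= 0.4·0.4·1 + 0.4·0.6·3 + 0.6·0.4·5 + 0.6·0.6·5
= 3.88

E[P2] = 3.04 (similar calculation)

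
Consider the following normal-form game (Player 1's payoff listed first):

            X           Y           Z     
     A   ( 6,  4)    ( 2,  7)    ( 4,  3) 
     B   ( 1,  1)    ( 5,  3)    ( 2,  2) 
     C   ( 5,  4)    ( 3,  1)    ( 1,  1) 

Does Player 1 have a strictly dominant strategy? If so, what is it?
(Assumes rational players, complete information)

No strictly dominant strategy exists for Player 1

Work:
A strategy strictly dominates another if it gives a strictly higher payoff against every opponent action. Compare each pair of P1's strategies column-by-column:
  A vs B: [6 vs 1, 2 vs 5, 4 vs 2] → A does not strictly dominate B (column Y: 2 ≤ 5)
  A vs C: [6 vs 5, 2 vs 3, 4 vs 1] → A does not strictly dominate C (column Y: 2 ≤ 3)
  B vs A: [1 vs 6, 5 vs 2, 2 vs 4] → B does not strictly dominate A (column X: 1 ≤ 6)
  B vs C: [1 vs 5, 5 vs 3, 2 vs 1] → B does not strictly dominate C (column X: 1 ≤ 5)
  C vs A: [5 vs 6, 3 vs 2, 1 vs 4] → C does not strictly dominate A (column X: 5 ≤ 6)
  C vs B: [5 vs 1, 3 vs 5, 1 vs 2] → C does not strictly dominate B (column Y: 3 ≤ 5)
No single strategy strictly dominates all others → no strictly dominant strategy.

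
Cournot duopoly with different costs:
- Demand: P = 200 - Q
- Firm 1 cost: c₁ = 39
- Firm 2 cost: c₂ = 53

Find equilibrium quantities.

q₁* = 58.33, q₂* = 44.33

Work:
Reaction: q₁ = (200 - 39 - q₂)/2
Reaction: q₂ = (200 - 53 - q₁)/2
Solve simultaneously:
q₁* = (200 - 2×39 + 53)/3 = 58.33
q₂* = (200 - 2×53 + 39)/3 = 44.33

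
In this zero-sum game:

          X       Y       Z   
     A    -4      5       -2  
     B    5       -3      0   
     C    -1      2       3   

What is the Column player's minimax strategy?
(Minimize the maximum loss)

Column should play Z, value = 3

Work:
Column player minimizes Row's maximum payoff:
Column X: max payoff to Row = 5
Column Y: max payoff to Row = 5
Column Z: max payoff to Row = 3
Minimum is 3, achieved by column Z.
Minimax strategy: Z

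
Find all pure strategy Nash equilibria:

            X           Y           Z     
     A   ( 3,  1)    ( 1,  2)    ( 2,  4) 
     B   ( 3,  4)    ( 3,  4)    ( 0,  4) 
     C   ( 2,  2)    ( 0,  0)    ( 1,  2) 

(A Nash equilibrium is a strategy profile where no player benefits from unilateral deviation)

Nash equilibrium: (A, Z), (B, X), (B, Y)

Work:
Best responses:
  P1 vs X: payoffs [3, 3, 2] → best response A/B (payoff 3)
  P1 vs Y: payoffs [1, 3, 0] → best response B (payoff 3)
  P1 vs Z: payoffs [2, 0, 1] → best response A (payoff 2)
  P2 vs A: payoffs [1, 2, 4] → best response Z (payoff 4)
  P2 vs B: payoffs [4, 4, 4] → best response X/Y/Z (payoff 4)
  P2 vs C: payoffs [2, 0, 2] → best response X/Z (payoff 2)
Mutual best responses: (A,Z), (B,X), (B,Y) → Nash equilibria.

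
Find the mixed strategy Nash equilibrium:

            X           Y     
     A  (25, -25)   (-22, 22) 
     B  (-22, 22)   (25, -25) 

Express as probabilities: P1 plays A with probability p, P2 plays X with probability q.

p = 0.5, q = 0.5

Work:
Find probabilities that make opponent indifferent:
P2 chooses q to make P1 indifferent between A and B
P1 chooses p to make P2 indifferent between X and Y
Mixed NE: P1 plays (A: 0.5, B: 0.5), P2 plays (X: 0.5, Y: 0.5)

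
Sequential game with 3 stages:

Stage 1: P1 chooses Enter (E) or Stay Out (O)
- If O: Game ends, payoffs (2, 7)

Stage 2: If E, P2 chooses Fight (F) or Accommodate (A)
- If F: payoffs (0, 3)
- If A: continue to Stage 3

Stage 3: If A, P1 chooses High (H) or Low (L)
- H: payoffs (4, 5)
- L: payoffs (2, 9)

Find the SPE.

SPE: (E, A, H); Outcome (4, 5)

Work:
Stage 3: P1 chooses H (4 vs 2)
Stage 2: P2: F->3, A->5 (anticipating H). Choose A
Stage 1: P1: O->2, E->4 (anticipating A, H). Choose E
SPE path: E -> A -> H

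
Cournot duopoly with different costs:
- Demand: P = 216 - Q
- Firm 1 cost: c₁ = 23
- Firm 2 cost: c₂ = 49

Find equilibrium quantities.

q₁* = 73.0, q₂* = 47.0

Work:
Reaction: q₁ = (216 - 23 - q₂)/2
Reaction: q₂ = (216 - 49 - q₁)/2
Solve simultaneously:
q₁* = (216 - 2×23 + 49)/3 = 73.0
q₂* = (216 - 2×49 + 23)/3 = 47.0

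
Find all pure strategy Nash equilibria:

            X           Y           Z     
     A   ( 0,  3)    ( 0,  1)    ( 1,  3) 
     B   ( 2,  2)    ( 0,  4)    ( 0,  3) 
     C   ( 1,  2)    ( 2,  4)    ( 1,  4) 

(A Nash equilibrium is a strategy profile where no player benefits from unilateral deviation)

Nash equilibrium: (A, Z), (C, Y), (C, Z)

Work:
Best responses:
  P1 vs X: payoffs [0, 2, 1] → best response B (payoff 2)
  P1 vs Y: payoffs [0, 0, 2] → best response C (payoff 2)
  P1 vs Z: payoffs [1, 0, 1] → best response A/C (payoff 1)
  P2 vs A: payoffs [3, 1, 3] → best response X/Z (payoff 3)
  P2 vs B: payoffs [2, 4, 3] → best response Y (payoff 4)
  P2 vs C: payoffs [2, 4, 4] → best response Y/Z (payoff 4)
Mutual best responses: (A,Z), (C,Y), (C,Z) → Nash equilibria.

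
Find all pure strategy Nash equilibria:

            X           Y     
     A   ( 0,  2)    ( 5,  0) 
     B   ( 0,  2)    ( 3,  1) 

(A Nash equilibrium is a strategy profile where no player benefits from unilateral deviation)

Nash equilibrium: (A, X), (B, X)

Work:
Best responses:
  P1 vs X: payoffs [0, 0] → best response A/B (payoff 0)
  P1 vs Y: payoffs [5, 3] → best response A (payoff 5)
  P2 vs A: payoffs [2, 0] → best response X (payoff 2)
  P2 vs B: payoffs [2, 1] → best response X (payoff 2)
Mutual best responses: (A,X), (B,X) → Nash equilibria.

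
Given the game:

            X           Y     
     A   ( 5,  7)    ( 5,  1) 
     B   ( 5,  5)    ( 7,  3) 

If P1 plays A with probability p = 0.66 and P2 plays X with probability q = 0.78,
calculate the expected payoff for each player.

E[P1] = 5.1496, E[P2] = 5.2992

Work:
E[P1] = p·q·π₁(A,X) + p·(1-q)·π₁(A,Y) + (1-p)·q·π₁(B,X) + (1-p)·(1-q)·π₁(B,Y)
= 0.66·0.78·5 + 0.66·0.22·5 + 0.34·0.78·5 + 0.34·0.22·7
= 5.1496

E[P2] = 5.2992 (similar calculation)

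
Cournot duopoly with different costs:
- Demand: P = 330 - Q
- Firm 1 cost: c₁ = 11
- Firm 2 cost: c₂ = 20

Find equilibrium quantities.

q₁* = 109.33, q₂* = 100.33

Work:
Reaction: q₁ = (330 - 11 - q₂)/2
Reaction: q₂ = (330 - 20 - q₁)/2
Solve simultaneously:
q₁* = (330 - 2×11 + 20)/3 = 109.33
q₂* = (330 - 2×20 + 11)/3 = 100.33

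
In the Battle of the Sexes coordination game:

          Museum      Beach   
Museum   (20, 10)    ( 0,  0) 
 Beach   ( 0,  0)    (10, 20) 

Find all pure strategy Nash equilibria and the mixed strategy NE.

Pure NE: (Museum, Museum) and (Beach, Beach); Mixed NE: p = 0.6667, q = 0.3333

Work:
Check pure NE:
(Museum, Museum): (20, 10) - no unilateral deviation beneficial
(Beach, Beach): (10, 20) - no unilateral deviation beneficial
Mixed NE: P1 plays Museum with p = 0.6667, P2 plays Museum with q = 0.3333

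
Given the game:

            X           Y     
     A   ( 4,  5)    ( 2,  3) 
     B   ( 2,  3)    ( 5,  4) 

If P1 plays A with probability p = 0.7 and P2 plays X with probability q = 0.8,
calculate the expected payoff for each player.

E[P1] = 3.3, E[P2] = 4.18

Work:
E[P1] = p·q·π₁(A,X) + p·(1-q)·π₁(A,Y) + (1-p)·q·π₁(B,X) + (1-p)·(1-q)·π₁(B,Y)
= 0.7·0.8·4 + 0.7·0.2·2 + 0.3·0.8·2 + 0.3·0.2·5
= 3.3

E[P2] = 4.18 (similar calculation)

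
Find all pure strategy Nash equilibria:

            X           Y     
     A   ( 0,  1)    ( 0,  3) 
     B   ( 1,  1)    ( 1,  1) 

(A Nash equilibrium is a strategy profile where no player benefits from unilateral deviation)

Nash equilibrium: (B, X), (B, Y)

Work:
Best responses:
  P1 vs X: payoffs [0, 1] → best response B (payoff 1)
  P1 vs Y: payoffs [0, 1] → best response B (payoff 1)
  P2 vs A: payoffs [1, 3] → best response Y (payoff 3)
  P2 vs B: payoffs [1, 1] → best response X/Y (payoff 1)
Mutual best responses: (B,X), (B,Y) → Nash equilibria.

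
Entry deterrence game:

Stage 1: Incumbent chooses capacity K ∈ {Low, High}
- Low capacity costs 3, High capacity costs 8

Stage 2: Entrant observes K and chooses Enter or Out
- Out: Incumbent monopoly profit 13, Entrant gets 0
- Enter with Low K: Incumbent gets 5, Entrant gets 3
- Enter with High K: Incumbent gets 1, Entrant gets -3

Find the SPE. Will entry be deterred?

SPE: (High, Enter|Low, Out|High); Entry deterred. Incumbent net profit = 5

Work:
After Low K: Entrant enters (3 > 0)
After High K: Entrant stays out (-3 < 0)
Incumbent: Low → 5−3=2, High → 13−8=5
Incumbent chooses High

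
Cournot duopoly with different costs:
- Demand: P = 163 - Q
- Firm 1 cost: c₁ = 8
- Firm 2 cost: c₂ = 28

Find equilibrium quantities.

q₁* = 58.33, q₂* = 38.33

Work:
Reaction: q₁ = (163 - 8 - q₂)/2
Reaction: q₂ = (163 - 28 - q₁)/2
Solve simultaneously:
q₁* = (163 - 2×8 + 28)/3 = 58.33
q₂* = (163 - 2×28 + 8)/3 = 38.33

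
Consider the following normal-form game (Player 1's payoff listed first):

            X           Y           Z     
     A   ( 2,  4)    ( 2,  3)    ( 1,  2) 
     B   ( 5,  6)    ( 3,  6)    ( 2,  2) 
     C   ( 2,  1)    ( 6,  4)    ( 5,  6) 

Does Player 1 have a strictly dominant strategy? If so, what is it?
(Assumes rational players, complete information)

No strictly dominant strategy exists for Player 1

Work:
A strategy strictly dominates another if it gives a strictly higher payoff against every opponent action. Compare each pair of P1's strategies column-by-column:
  A vs B: [2 vs 5, 2 vs 3, 1 vs 2] → A does not strictly dominate B (column X: 2 ≤ 5)
  A vs C: [2 vs 2, 2 vs 6, 1 vs 5] → A does not strictly dominate C (column X: 2 ≤ 2)
  B vs A: [5 vs 2, 3 vs 2, 2 vs 1] → B strictly dominates A
  B vs C: [5 vs 2, 3 vs 6, 2 vs 5] → B does not strictly dominate C (column Y: 3 ≤ 6)
  C vs A: [2 vs 2, 6 vs 2, 5 vs 1] → C does not strictly dominate A (column X: 2 ≤ 2)
  C vs B: [2 vs 5, 6 vs 3, 5 vs 2] → C does not strictly dominate B (column X: 2 ≤ 5)
No single strategy strictly dominates all others → no strictly dominant strategy.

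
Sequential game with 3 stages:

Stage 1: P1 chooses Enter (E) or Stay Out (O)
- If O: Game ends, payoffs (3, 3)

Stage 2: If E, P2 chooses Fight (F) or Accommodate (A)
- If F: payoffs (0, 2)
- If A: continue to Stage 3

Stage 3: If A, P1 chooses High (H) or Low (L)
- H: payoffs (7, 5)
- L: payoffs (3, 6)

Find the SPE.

SPE: (E, A, H); Outcome (7, 5)

Work:
Stage 3: P1 chooses H (7 vs 3)
Stage 2: P2: F->2, A->5 (anticipating H). Choose A
Stage 1: P1: O->3, E->7 (anticipating A, H). Choose E
SPE path: E -> A -> H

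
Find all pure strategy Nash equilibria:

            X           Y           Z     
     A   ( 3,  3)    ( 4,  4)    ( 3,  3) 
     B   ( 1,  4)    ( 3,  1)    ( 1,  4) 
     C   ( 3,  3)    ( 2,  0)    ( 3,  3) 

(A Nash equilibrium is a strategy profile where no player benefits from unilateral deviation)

Nash equilibrium: (A, Y), (C, X), (C, Z)

Work:
Best responses:
  P1 vs X: payoffs [3, 1, 3] → best response A/C (payoff 3)
  P1 vs Y: payoffs [4, 3, 2] → best response A (payoff 4)
  P1 vs Z: payoffs [3, 1, 3] → best response A/C (payoff 3)
  P2 vs A: payoffs [3, 4, 3] → best response Y (payoff 4)
  P2 vs B: payoffs [4, 1, 4] → best response X/Z (payoff 4)
  P2 vs C: payoffs [3, 0, 3] → best response X/Z (payoff 3)
Mutual best responses: (A,Y), (C,X), (C,Z) → Nash equilibria.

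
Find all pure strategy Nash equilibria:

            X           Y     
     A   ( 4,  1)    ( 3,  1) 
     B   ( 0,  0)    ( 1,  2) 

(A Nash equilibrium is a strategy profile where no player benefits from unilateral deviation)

Nash equilibrium: (A, X), (A, Y)

Work:
Best responses:
  P1 vs X: payoffs [4, 0] → best response A (payoff 4)
  P1 vs Y: payoffs [3, 1] → best response A (payoff 3)
  P2 vs A: payoffs [1, 1] → best response X/Y (payoff 1)
  P2 vs B: payoffs [0, 2] → best response Y (payoff 2)
Mutual best responses: (A,X), (A,Y) → Nash equilibria.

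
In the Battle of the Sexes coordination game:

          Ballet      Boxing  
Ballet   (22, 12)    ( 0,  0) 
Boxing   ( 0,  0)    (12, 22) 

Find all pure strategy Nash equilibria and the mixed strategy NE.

Pure NE: (Ballet, Ballet) and (Boxing, Boxing); Mixed NE: p = 0.6471, q = 0.3529

Work:
Check pure NE:
(Ballet, Ballet): (22, 12) - no unilateral deviation beneficial
(Boxing, Boxing): (12, 22) - no unilateral deviation beneficial
Mixed NE: P1 plays Ballet with p = 0.6471, P2 plays Ballet with q = 0.3529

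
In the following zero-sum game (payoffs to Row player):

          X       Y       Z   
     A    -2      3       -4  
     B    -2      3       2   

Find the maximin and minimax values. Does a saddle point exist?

Maximin = -2, Minimax = -2, Saddle: True

Work:
Row minimums: [-4, -2] → maximin = -2
Column maximums: [-2, 3, 2] → minimax = -2
Saddle point exists! Game value = -2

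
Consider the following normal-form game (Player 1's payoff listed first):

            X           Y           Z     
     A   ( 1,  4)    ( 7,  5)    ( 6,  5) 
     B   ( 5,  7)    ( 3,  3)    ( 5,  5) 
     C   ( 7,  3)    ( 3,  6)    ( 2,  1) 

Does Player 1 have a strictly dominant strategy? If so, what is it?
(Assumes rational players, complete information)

No strictly dominant strategy exists for Player 1

Work:
A strategy strictly dominates another if it gives a strictly higher payoff against every opponent action. Compare each pair of P1's strategies column-by-column:
  A vs B: [1 vs 5, 7 vs 3, 6 vs 5] → A does not strictly dominate B (column X: 1 ≤ 5)
  A vs C: [1 vs 7, 7 vs 3, 6 vs 2] → A does not strictly dominate C (column X: 1 ≤ 7)
  B vs A: [5 vs 1, 3 vs 7, 5 vs 6] → B does not strictly dominate A (column Y: 3 ≤ 7)
  B vs C: [5 vs 7, 3 vs 3, 5 vs 2] → B does not strictly dominate C (column X: 5 ≤ 7)
  C vs A: [7 vs 1, 3 vs 7, 2 vs 6] → C does not strictly dominate A (column Y: 3 ≤ 7)
  C vs B: [7 vs 5, 3 vs 3, 2 vs 5] → C does not strictly dominate B (column Y: 3 ≤ 3)
No single strategy strictly dominates all others → no strictly dominant strategy.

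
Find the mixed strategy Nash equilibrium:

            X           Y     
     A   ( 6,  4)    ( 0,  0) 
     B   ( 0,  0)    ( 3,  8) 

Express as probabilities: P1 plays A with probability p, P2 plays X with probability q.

p = 0.6667, q = 0.3333

Work:
Find probabilities that make opponent indifferent:
P2 chooses q to make P1 indifferent between A and B
P1 chooses p to make P2 indifferent between X and Y
Mixed NE: P1 plays (A: 0.6667, B: 0.3333), P2 plays (X: 0.3333, Y: 0.6667)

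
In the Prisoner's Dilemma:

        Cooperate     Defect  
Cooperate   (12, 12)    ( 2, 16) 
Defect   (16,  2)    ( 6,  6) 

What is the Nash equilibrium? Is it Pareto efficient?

(Defect, Defect) is NE; not Pareto efficient

Work:
Defect dominates Cooperate for both players:
If P2 cooperates: Defect (16) > Cooperate (12)
If P2 defects: Defect (6) > Cooperate (2)
NE: (Defect, Defect) with payoff (6, 6)
But (Cooperate, Cooperate) = (12, 12) Pareto dominates (6, 6)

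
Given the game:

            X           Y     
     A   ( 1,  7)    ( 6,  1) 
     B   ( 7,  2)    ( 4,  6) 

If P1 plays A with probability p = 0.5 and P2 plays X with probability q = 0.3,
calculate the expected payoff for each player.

E[P1] = 4.7, E[P2] = 3.8

Work:
E[P1] = p·q·π₁(A,X) + p·(1-q)·π₁(A,Y) + (1-p)·q·π₁(B,X) + (1-p)·(1-q)·π₁(B,Y)
= 0.5·0.3·1 + 0.5·0.7·6 + 0.5·0.3·7 + 0.5·0.7·4
= 4.7

E[P2] = 3.8 (similar calculation)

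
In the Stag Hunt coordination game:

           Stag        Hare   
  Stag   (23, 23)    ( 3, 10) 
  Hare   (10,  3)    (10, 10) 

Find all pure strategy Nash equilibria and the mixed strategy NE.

Pure NE: (Stag, Stag) and (Hare, Hare); Mixed NE: p = 0.35, q = 0.35

Work:
Check pure NE:
(Stag, Stag): (23, 23) - no unilateral deviation beneficial
(Hare, Hare): (10, 10) - no unilateral deviation beneficial
Mixed NE: P1 plays Stag with p = 0.35, P2 plays Stag with q = 0.35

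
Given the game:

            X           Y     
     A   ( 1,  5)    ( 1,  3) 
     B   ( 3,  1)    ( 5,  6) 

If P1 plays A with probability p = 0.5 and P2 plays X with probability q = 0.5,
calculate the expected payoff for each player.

E[P1] = 2.5, E[P2] = 3.75

Work:
E[P1] = p·q·π₁(A,X) + p·(1-q)·π₁(A,Y) + (1-p)·q·π₁(B,X) + (1-p)·(1-q)·π₁(B,Y)
= 0.5·0.5·1 + 0.5·0.5·1 + 0.5·0.5·3 + 0.5·0.5·5
= 2.5

E[P2] = 3.75 (similar calculation)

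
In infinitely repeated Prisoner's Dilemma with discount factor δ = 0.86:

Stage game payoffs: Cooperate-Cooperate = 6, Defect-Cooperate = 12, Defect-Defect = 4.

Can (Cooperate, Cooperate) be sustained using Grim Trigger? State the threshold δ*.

δ* = 0.75; since δ = 0.86 ≥ 0.75, cooperation can be sustained

Work:
For Grim Trigger:
Cooperate forever: 6/(1-δ)
Defect then punished: 12 + 4·δ/(1-δ)
Need: 6/(1-δ) ≥ 12 + 4·δ/(1-δ)
Solving: δ ≥ (T-R)/(T-P) = (12-6)/(12-4) = 0.75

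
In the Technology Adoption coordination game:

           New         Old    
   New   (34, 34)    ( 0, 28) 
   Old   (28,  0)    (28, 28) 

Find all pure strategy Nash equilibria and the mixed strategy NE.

Pure NE: (New, New) and (Old, Old); Mixed NE: p = 0.8235, q = 0.8235

Work:
Check pure NE:
(New, New): (34, 34) - no unilateral deviation beneficial
(Old, Old): (28, 28) - no unilateral deviation beneficial
Mixed NE: P1 plays New with p = 0.8235, P2 plays New with q = 0.8235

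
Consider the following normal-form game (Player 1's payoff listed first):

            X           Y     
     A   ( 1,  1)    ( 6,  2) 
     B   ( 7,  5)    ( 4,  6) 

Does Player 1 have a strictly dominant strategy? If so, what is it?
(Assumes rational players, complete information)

No strictly dominant strategy exists for Player 1

Work:
A strategy strictly dominates another if it gives a strictly higher payoff against every opponent action. Compare each pair of P1's strategies column-by-column:
  A vs B: [1 vs 7, 6 vs 4] → A does not strictly dominate B (column X: 1 ≤ 7)
  B vs A: [7 vs 1, 4 vs 6] → B does not strictly dominate A (column Y: 4 ≤ 6)
No single strategy strictly dominates all others → no strictly dominant strategy.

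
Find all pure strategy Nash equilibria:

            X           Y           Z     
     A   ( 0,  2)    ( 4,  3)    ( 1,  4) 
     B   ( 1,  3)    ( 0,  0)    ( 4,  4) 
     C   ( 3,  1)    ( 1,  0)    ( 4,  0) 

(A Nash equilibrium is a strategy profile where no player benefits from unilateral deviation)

Nash equilibrium: (B, Z), (C, X)

Work:
Best responses:
  P1 vs X: payoffs [0, 1, 3] → best response C (payoff 3)
  P1 vs Y: payoffs [4, 0, 1] → best response A (payoff 4)
  P1 vs Z: payoffs [1, 4, 4] → best response B/C (payoff 4)
  P2 vs A: payoffs [2, 3, 4] → best response Z (payoff 4)
  P2 vs B: payoffs [3, 0, 4] → best response Z (payoff 4)
  P2 vs C: payoffs [1, 0, 0] → best response X (payoff 1)
Mutual best responses: (B,Z), (C,X) → Nash equilibria.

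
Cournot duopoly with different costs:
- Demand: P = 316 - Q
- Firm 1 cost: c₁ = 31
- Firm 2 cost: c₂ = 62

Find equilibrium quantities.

q₁* = 105.33, q₂* = 74.33

Work:
Reaction: q₁ = (316 - 31 - q₂)/2
Reaction: q₂ = (316 - 62 - q₁)/2
Solve simultaneously:
q₁* = (316 - 2×31 + 62)/3 = 105.33
q₂* = (316 - 2×62 + 31)/3 = 74.33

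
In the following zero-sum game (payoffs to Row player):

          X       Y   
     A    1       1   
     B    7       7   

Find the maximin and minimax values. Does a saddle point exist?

Maximin = 7, Minimax = 7, Saddle: True

Work:
Row minimums: [1, 7] → maximin = 7
Column maximums: [7, 7] → minimax = 7
Saddle point exists! Game value = 7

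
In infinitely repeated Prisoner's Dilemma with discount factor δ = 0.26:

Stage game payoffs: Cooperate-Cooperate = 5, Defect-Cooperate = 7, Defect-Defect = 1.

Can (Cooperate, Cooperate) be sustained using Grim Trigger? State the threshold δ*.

δ* = 0.3333; since δ = 0.26 < 0.3333, cooperation cannot be sustained

Work:
For Grim Trigger:
Cooperate forever: 5/(1-δ)
Defect then punished: 7 + 1·δ/(1-δ)
Need: 5/(1-δ) ≥ 7 + 1·δ/(1-δ)
Solving: δ ≥ (T-R)/(T-P) = (7-5)/(7-1) = 0.3333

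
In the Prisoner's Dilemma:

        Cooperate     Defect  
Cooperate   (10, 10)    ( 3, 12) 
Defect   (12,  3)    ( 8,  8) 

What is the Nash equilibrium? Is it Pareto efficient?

(Defect, Defect) is NE; not Pareto efficient

Work:
Defect dominates Cooperate for both players:
If P2 cooperates: Defect (12) > Cooperate (10)
If P2 defects: Defect (8) > Cooperate (3)
NE: (Defect, Defect) with payoff (8, 8)
But (Cooperate, Cooperate) = (10, 10) Pareto dominates (8, 8)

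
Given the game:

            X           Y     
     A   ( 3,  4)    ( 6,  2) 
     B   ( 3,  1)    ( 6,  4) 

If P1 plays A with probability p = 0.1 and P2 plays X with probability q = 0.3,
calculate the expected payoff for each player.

E[P1] = 5.1, E[P2] = 3.05

Work:
E[P1] = p·q·π₁(A,X) + p·(1-q)·π₁(A,Y) + (1-p)·q·π₁(B,X) + (1-p)·(1-q)·π₁(B,Y)
= 0.1·0.3·3 + 0.1·0.7·6 + 0.9·0.3·3 + 0.9·0.7·6
= 5.1

E[P2] = 3.05 (similar calculation)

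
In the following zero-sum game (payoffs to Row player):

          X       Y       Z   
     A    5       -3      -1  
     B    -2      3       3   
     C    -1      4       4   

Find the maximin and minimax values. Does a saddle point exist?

Maximin = -1, Minimax = 4, Saddle: False

Work:
Row minimums: [-3, -2, -1] → maximin = -1
Column maximums: [5, 4, 4] → minimax = 4
No saddle point (maximin ≠ minimax). Mixed strategy needed.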